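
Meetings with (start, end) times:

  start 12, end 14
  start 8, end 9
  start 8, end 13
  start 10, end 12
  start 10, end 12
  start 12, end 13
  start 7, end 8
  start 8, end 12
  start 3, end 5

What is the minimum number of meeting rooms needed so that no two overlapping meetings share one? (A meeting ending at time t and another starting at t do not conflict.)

4

Events (time:±→running): 3:+→1 5:-→0 7:+→1 8:-→0 8:+→1 8:+→2 8:+→3 9:-→2 10:+→3 10:+→4 … peak 4.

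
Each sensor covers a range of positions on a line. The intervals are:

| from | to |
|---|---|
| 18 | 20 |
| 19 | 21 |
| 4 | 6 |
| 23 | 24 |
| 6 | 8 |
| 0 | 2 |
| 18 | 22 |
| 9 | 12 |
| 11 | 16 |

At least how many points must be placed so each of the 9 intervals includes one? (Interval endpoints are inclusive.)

Process intervals by earliest right end; each time one isn't hit yet, stab at its right endpoint.
By right end: [0,2]  [4,6]  [6,8]  [9,12]  [11,16]  [18,20]  [19,21]  [18,22]  [23,24]
[0,2] uncovered → point at 2; [4,6] uncovered → point at 6; [9,12] uncovered → point at 12; [18,20] uncovered → point at 20; [23,24] uncovered → point at 24.
Points: 2, 6, 12, 20, 24 (5 total).

5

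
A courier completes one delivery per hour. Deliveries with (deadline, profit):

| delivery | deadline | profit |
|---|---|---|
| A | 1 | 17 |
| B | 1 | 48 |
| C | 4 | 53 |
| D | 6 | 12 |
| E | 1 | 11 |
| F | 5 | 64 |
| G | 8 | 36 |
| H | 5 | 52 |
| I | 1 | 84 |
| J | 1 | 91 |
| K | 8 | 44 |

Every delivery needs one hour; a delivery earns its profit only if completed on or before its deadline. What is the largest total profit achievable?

Profit order: J=91 I=84 F=64 C=53 H=52 B=48 K=44 G=36 A=17 D=12 E=11
Assign: J→slot 1, I skipped, F→slot 5, C→slot 4, H→slot 3, B skipped, K→slot 8, G→slot 7, A skipped, D→slot 6, E skipped.
Slots: [1:J] [3:H] [4:C] [5:F] [6:D] [7:G] [8:K]
Profit = 91 + 52 + 53 + 64 + 12 + 36 + 44 = 352

352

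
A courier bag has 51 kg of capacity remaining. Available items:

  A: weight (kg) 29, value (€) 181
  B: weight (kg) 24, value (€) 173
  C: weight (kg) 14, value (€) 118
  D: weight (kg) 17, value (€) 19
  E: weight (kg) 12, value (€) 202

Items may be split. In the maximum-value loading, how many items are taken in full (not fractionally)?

3

Greedy by value/weight ratio, highest first.
Ratios (sorted): E 16.83, C 8.43, B 7.21, A 6.24, D 1.12
take E (12 @ 202); take C (14 @ 118); take B (24 @ 173); take 1/29 of A → 6.24. Capacity used 51/51.
3 item(s) taken whole; one partial (take 1/29 of A).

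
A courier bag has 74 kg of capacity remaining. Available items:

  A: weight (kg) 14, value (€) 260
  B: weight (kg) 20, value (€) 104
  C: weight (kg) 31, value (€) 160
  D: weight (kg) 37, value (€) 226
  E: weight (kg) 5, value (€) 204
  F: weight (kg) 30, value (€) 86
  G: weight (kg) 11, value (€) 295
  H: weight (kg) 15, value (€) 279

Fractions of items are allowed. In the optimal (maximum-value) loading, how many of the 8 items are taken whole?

4

Ratios (sorted): E 40.80, G 26.82, H 18.60, A 18.57, D 6.11, B 5.20, C 5.16, F 2.87
take E (5 @ 204); take G (11 @ 295); take H (15 @ 279); take A (14 @ 260); take 29/37 of D → 177.14. Capacity used 74/74.
4 item(s) taken whole; one partial (take 29/37 of D).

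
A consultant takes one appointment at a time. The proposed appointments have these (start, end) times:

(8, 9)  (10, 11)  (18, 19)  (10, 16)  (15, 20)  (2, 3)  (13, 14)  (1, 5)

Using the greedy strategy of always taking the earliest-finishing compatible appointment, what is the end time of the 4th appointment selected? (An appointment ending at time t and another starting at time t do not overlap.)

14

Order by finish time; keep every interval that doesn't clash with the previous kept one.
By end time: (2,3), (1,5), (8,9), (10,11), (13,14), (10,16), (18,19), (15,20).
Pick (2,3); next start ≥ 3 → (8,9); next start ≥ 9 → (10,11); next start ≥ 11 → (13,14); next start ≥ 14 → (18,19).
Selected: (2,3) (8,9) (10,11) (13,14) (18,19)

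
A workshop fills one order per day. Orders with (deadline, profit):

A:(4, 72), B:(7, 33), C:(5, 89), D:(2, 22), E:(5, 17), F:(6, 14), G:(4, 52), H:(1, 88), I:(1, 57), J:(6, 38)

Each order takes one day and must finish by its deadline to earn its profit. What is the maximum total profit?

394

Sort by profit descending; place each in the latest free slot ≤ its deadline.
Profit order: C=89 H=88 A=72 I=57 G=52 J=38 B=33 D=22 E=17 F=14
Assign: C→slot 5, H→slot 1, A→slot 4, I skipped, G→slot 3, J→slot 6, B→slot 7, D→slot 2, E skipped, F skipped.
Slots: [1:H] [2:D] [3:G] [4:A] [5:C] [6:J] [7:B]
Profit = 88 + 22 + 52 + 72 + 89 + 38 + 33 = 394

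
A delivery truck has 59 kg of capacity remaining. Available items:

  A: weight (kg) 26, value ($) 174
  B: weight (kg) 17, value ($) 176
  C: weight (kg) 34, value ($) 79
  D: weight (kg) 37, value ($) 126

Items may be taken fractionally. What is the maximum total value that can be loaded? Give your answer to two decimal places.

Sort by value per unit weight and fill in that order.
Ratios (sorted): B 10.35, A 6.69, D 3.41, C 2.32
take B (17 @ 176); take A (26 @ 174); take 16/37 of D → 54.49. Capacity used 59/59.
Total value = 404.49

404.49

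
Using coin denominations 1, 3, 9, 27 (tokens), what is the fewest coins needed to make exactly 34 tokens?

4

Greedy: take as many of the largest coin as possible, then repeat with the remainder.
34 − 1×27→7 − 2×3→1 − 1×1→0
Total coins = 1 + 2 + 1 = 4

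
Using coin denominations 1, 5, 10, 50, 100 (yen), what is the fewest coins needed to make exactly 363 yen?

8

Use the largest denomination that fits, subtract, and repeat.
363 − 3×100→63 − 1×50→13 − 1×10→3 − 3×1→0
Total coins = 3 + 1 + 1 + 3 = 8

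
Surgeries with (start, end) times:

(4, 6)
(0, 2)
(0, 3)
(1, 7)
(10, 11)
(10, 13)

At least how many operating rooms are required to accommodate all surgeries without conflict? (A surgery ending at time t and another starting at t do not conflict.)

3

starts: [0, 0, 1, 4, 10, 10]
ends:   [2, 3, 6, 7, 11, 13]
s0→1 s0→2 s1→3  — peak 3.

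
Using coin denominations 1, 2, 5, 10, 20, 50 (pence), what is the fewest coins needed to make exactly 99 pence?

6

Use the largest denomination that fits, subtract, and repeat.
99 = 1×50 + 2×20 + 1×5 + 2×2
Total coins = 1 + 2 + 1 + 2 = 6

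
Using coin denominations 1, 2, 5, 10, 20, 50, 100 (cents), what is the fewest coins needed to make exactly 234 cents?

234 − 2×100→34 − 1×20→14 − 1×10→4 − 2×2→0
Total coins = 2 + 1 + 1 + 2 = 6

6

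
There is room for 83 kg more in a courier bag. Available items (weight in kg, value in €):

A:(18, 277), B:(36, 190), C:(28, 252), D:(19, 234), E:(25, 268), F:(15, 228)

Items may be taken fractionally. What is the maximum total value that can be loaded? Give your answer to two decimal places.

1061.00

Greedy by value/weight ratio, highest first.
Ratios (sorted): A 15.39, F 15.20, D 12.32, E 10.72, C 9.00, B 5.28
take A (18 @ 277); take F (15 @ 228); take D (19 @ 234); take E (25 @ 268); take 6/28 of C → 54.00. Capacity used 83/83.
Total value = 1061.00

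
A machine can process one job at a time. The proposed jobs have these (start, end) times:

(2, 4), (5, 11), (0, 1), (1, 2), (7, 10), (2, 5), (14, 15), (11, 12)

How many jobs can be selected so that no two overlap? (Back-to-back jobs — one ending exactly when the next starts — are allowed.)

6

Greedy by earliest finish: after sorting by end time, pick each interval compatible with the last pick.
By end time: (0,1), (1,2), (2,4), (2,5), (7,10), (5,11), (11,12), (14,15).
Pick (0,1); next start ≥ 1 → (1,2); next start ≥ 2 → (2,4); next start ≥ 4 → (7,10); next start ≥ 10 → (11,12); next start ≥ 12 → (14,15).
Selected 6 jobs.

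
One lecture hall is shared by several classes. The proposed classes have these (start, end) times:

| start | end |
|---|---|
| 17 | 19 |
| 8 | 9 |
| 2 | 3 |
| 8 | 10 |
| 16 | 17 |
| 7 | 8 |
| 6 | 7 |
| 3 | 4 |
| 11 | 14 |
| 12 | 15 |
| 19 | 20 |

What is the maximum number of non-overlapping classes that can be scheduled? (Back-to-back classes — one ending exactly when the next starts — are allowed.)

Sort by end time and greedily take each interval whose start is ≥ the last chosen end.
By end time: (2,3), (3,4), (6,7), (7,8), (8,9), (8,10), (11,14), (12,15), (16,17), (17,19), (19,20).
Pick (2,3); next start ≥ 3 → (3,4); next start ≥ 4 → (6,7); next start ≥ 7 → (7,8); next start ≥ 8 → (8,9); next start ≥ 9 → (11,14); next start ≥ 14 → (16,17); next start ≥ 17 → (17,19); next start ≥ 19 → (19,20).
Selected 9 classes.

9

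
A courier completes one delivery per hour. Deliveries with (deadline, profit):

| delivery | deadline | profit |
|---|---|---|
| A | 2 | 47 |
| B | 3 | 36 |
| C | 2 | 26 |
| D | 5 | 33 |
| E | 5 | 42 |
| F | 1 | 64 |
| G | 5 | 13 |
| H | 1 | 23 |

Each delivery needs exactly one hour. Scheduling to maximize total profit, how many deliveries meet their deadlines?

5

Sort by profit descending; place each in the latest free slot ≤ its deadline.
By profit: F(d1,64), A(d2,47), E(d5,42), B(d3,36), D(d5,33), C(d2,26), H(d1,23), G(d5,13)
F→slot 1; A→slot 2; E→slot 5; B→slot 3; D→slot 4; C skipped; H skipped; G skipped.
5 of 8 scheduled.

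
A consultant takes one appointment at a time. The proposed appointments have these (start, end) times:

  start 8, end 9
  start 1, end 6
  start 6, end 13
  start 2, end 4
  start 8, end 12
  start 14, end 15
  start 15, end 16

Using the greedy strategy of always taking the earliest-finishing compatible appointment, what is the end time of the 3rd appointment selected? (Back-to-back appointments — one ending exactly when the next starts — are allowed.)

Order by finish time; keep every interval that doesn't clash with the previous kept one.
Sorted by end: (2,4)  (1,6)  (8,9)  (8,12)  (6,13)  (14,15)  (15,16)
take (2,4); skip (1,6); take (8,9); skip (8,12); take (14,15); take (15,16).
Selected: (2,4) (8,9) (14,15) (15,16)

15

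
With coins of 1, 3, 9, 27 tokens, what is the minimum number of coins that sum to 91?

5

Use the largest denomination that fits, subtract, and repeat.
91 = 3×27 + 1×9 + 1×1
Total coins = 3 + 1 + 1 = 5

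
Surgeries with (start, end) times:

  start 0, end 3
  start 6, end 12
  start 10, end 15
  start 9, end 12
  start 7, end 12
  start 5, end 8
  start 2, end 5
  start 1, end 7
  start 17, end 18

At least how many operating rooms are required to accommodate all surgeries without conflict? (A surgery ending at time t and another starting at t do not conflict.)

Count concurrent intervals with a sweep; the peak is the room count.
Events (time:±→running): 0:+→1 1:+→2 2:+→3 3:-→2 5:-→1 5:+→2 6:+→3 7:-→2 7:+→3 8:-→2 9:+→3 10:+→4 … peak 4.

4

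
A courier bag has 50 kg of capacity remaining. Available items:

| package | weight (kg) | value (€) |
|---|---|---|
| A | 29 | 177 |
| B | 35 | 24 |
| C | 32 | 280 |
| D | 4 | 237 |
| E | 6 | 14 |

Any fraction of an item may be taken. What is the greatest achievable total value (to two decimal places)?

602.45

Ratios (sorted): D 59.25, C 8.75, A 6.10, E 2.33, B 0.69
take D (4 @ 237); take C (32 @ 280); take 14/29 of A → 85.45. Capacity used 50/50.
Total value = 602.45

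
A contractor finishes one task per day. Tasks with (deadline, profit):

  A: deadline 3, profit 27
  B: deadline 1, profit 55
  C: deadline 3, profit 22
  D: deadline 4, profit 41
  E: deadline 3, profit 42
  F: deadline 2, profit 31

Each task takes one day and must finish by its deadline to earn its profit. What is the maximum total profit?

169

Sort by profit descending; place each in the latest free slot ≤ its deadline.
Profit order: B=55 E=42 D=41 F=31 A=27 C=22
Assign: B→slot 1, E→slot 3, D→slot 4, F→slot 2, A skipped, C skipped.
Slots: [1:B] [2:F] [3:E] [4:D]
Profit = 55 + 31 + 42 + 41 = 169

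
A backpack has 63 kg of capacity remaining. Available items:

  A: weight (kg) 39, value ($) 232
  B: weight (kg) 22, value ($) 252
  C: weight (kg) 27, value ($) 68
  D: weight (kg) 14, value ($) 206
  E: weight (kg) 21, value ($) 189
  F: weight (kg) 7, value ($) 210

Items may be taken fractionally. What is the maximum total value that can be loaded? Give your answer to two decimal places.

Greedy by value/weight ratio, highest first.
Order: F (210/7=30.00) > D (206/14=14.71) > B (252/22=11.45) > E (189/21=9.00) > A (232/39=5.95) > C (68/27=2.52)
Fill: take F (7 @ 210) → take D (14 @ 206) → take B (22 @ 252) → take 20/21 of E → 180.00; 63/63 used.
Total value = 848.00

848.00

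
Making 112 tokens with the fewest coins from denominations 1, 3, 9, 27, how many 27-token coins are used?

4

Use the largest denomination that fits, subtract, and repeat.
112 = 4×27 + 1×3 + 1×1
Count of 27: 4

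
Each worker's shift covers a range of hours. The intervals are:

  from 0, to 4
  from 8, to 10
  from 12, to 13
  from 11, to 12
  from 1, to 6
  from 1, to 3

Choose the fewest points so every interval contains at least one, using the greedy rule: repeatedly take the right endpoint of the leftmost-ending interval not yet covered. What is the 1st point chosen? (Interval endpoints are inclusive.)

3

Process intervals by earliest right end; each time one isn't hit yet, stab at its right endpoint.
By right end: [1,3]  [0,4]  [1,6]  [8,10]  [11,12]  [12,13]
[1,3] uncovered → point at 3; [8,10] uncovered → point at 10; [11,12] uncovered → point at 12.
Points: 3, 10, 12 (3 total).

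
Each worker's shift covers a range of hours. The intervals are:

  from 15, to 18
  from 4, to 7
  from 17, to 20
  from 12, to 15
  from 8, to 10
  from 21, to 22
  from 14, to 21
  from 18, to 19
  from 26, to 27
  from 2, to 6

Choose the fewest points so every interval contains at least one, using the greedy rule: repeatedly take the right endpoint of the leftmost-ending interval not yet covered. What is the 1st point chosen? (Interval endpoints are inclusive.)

Sorted: [2,6] [4,7] [8,10] [12,15] [15,18] [18,19] [17,20] [14,21] [21,22] [26,27]
{[2,6],[4,7]} hit by 6; {[8,10]} hit by 10; {[12,15],[15,18]} hit by 15; {[18,19],[17,20],[14,21]} hit by 19; {[21,22]} hit by 22; {[26,27]} hit by 27.
Points: 6, 10, 15, 19, 22, 27 (6 total).

6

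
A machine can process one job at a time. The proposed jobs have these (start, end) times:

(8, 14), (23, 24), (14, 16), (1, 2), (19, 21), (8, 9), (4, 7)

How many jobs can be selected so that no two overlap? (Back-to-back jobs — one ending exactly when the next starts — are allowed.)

Sorted by end: (1,2)  (4,7)  (8,9)  (8,14)  (14,16)  (19,21)  (23,24)
take (1,2); take (4,7); take (8,9); take (14,16); take (19,21); take (23,24).
Selected 6 jobs.

6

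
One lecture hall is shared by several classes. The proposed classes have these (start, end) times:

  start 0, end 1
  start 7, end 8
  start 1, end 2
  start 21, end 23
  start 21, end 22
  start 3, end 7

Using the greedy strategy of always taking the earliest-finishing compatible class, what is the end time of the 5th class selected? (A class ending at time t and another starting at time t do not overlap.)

22

Sort by end time and greedily take each interval whose start is ≥ the last chosen end.
Sorted by end: (0,1)  (1,2)  (3,7)  (7,8)  (21,22)  (21,23)
take (0,1); take (1,2); take (3,7); take (7,8); take (21,22).
Selected: (0,1) (1,2) (3,7) (7,8) (21,22)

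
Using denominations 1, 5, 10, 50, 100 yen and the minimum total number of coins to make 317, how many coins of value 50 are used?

Greedy: take as many of the largest coin as possible, then repeat with the remainder.
317 = 3×100 + 1×10 + 1×5 + 2×1
Count of 50: 0

0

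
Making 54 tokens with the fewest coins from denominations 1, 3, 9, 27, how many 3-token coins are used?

54 − 2×27→0
Count of 3: 0

0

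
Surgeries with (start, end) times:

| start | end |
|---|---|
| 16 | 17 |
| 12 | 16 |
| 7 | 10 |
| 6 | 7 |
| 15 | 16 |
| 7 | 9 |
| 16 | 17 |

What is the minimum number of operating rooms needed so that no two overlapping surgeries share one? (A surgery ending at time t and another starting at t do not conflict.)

2

Count concurrent intervals with a sweep; the peak is the room count.
starts: [6, 7, 7, 12, 15, 16, 16]
ends:   [7, 9, 10, 16, 16, 17, 17]
s6→1 e7→0 s7→1 s7→2  — peak 2.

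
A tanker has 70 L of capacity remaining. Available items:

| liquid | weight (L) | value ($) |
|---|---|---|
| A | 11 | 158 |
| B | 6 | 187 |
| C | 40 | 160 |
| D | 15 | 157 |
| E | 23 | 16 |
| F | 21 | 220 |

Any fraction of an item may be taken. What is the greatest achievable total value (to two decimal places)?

790.00

Greedy by value/weight ratio, highest first.
Order: B (187/6=31.17) > A (158/11=14.36) > F (220/21=10.48) > D (157/15=10.47) > C (160/40=4.00) > E (16/23=0.70)
Fill: take B (6 @ 187) → take A (11 @ 158) → take F (21 @ 220) → take D (15 @ 157) → take 17/40 of C → 68.00; 70/70 used.
Total value = 790.00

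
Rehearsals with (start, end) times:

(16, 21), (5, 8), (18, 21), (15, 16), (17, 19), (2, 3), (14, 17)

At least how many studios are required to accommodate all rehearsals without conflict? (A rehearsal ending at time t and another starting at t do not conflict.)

The answer is the maximum number of intervals overlapping at any instant.
starts: [2, 5, 14, 15, 16, 17, 18]
ends:   [3, 8, 16, 17, 19, 21, 21]
s2→1 e3→0 s5→1 e8→0 s14→1 s15→2 e16→1 s16→2 e17→1 s17→2 s18→3  — peak 3.

3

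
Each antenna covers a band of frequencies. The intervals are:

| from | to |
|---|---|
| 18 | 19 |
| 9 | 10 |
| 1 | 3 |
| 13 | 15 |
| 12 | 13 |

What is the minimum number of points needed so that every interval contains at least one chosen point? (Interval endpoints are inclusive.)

Process intervals by earliest right end; each time one isn't hit yet, stab at its right endpoint.
By right end: [1,3]  [9,10]  [12,13]  [13,15]  [18,19]
[1,3] uncovered → point at 3; [9,10] uncovered → point at 10; [12,13] uncovered → point at 13; [18,19] uncovered → point at 19.
Points: 3, 10, 13, 19 (4 total).

4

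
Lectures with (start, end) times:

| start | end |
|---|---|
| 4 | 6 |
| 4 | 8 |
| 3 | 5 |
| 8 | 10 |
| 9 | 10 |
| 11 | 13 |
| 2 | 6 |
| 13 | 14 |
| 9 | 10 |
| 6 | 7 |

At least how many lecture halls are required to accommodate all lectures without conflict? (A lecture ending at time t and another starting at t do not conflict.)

Count concurrent intervals with a sweep; the peak is the room count.
starts: [2, 3, 4, 4, 6, 8, 9, 9, 11, 13]
ends:   [5, 6, 6, 7, 8, 10, 10, 10, 13, 14]
s2→1 s3→2 s4→3 s4→4  — peak 4.

4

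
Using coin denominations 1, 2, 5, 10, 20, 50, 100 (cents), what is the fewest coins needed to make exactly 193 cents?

Use the largest denomination that fits, subtract, and repeat.
193 = 1×100 + 1×50 + 2×20 + 1×2 + 1×1
Total coins = 1 + 1 + 2 + 1 + 1 = 6

6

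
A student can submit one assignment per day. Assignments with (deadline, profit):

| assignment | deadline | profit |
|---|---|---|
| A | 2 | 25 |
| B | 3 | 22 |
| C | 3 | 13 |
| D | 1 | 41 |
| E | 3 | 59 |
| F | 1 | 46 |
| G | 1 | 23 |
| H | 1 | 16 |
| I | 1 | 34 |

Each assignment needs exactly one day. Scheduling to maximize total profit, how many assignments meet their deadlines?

3

Sort by profit descending; place each in the latest free slot ≤ its deadline.
Profit order: E=59 F=46 D=41 I=34 A=25 G=23 B=22 H=16 C=13
Assign: E→slot 3, F→slot 1, D skipped, I skipped, A→slot 2, G skipped, B skipped, H skipped, C skipped.
Slots: [1:F] [2:A] [3:E]
3 of 9 scheduled.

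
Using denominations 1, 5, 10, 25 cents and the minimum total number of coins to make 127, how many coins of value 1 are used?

127 − 5×25→2 − 2×1→0
Count of 1: 2

2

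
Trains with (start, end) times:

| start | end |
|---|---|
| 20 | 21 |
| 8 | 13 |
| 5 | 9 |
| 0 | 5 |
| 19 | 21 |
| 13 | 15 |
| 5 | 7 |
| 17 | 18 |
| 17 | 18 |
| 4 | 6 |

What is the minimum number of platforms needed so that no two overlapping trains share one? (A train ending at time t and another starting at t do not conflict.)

starts: [0, 4, 5, 5, 8, 13, 17, 17, 19, 20]
ends:   [5, 6, 7, 9, 13, 15, 18, 18, 21, 21]
s0→1 s4→2 e5→1 s5→2 s5→3  — peak 3.

3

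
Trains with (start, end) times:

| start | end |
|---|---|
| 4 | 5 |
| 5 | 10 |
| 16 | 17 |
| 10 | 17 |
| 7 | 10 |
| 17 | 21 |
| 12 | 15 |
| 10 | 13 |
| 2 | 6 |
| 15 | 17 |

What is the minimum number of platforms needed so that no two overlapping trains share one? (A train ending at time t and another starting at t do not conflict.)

3

Events (time:±→running): 2:+→1 4:+→2 5:-→1 5:+→2 6:-→1 7:+→2 10:-→1 10:-→0 10:+→1 10:+→2 12:+→3 … peak 3.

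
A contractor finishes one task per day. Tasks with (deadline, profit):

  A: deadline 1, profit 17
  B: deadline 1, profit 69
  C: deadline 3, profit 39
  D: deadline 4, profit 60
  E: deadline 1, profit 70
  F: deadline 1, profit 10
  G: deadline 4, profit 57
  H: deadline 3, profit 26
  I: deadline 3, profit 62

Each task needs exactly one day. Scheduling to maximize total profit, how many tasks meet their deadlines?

Sort by profit descending; place each in the latest free slot ≤ its deadline.
By profit: E(d1,70), B(d1,69), I(d3,62), D(d4,60), G(d4,57), C(d3,39), H(d3,26), A(d1,17), F(d1,10)
E→slot 1; B skipped; I→slot 3; D→slot 4; G→slot 2; C skipped; H skipped; A skipped; F skipped.
4 of 9 scheduled.

4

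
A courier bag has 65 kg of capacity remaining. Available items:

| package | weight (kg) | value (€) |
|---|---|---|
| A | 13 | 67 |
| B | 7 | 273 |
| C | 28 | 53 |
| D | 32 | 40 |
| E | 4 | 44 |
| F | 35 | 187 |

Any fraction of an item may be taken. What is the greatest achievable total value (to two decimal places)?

582.36

Order: B (273/7=39.00) > E (44/4=11.00) > F (187/35=5.34) > A (67/13=5.15) > C (53/28=1.89) > D (40/32=1.25)
Fill: take B (7 @ 273) → take E (4 @ 44) → take F (35 @ 187) → take A (13 @ 67) → take 6/28 of C → 11.36; 65/65 used.
Total value = 582.36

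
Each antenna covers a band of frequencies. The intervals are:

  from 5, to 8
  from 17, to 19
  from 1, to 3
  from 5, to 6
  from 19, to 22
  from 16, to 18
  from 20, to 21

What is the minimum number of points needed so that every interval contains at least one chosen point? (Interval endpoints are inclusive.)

4

Sort by right endpoint; whenever an interval is uncovered, place a point at its right end.
By right end: [1,3]  [5,6]  [5,8]  [16,18]  [17,19]  [20,21]  [19,22]
[1,3] uncovered → point at 3; [5,6] uncovered → point at 6; [16,18] uncovered → point at 18; [20,21] uncovered → point at 21.
Points: 3, 6, 18, 21 (4 total).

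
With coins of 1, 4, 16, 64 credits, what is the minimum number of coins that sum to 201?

6

Use the largest denomination that fits, subtract, and repeat.
201 = 3×64 + 2×4 + 1×1
Total coins = 3 + 2 + 1 = 6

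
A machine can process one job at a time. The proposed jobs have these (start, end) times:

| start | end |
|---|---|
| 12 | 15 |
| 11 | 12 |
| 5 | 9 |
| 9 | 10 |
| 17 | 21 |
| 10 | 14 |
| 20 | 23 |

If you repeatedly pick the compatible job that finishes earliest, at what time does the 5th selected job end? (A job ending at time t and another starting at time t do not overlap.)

21

Greedy by earliest finish: after sorting by end time, pick each interval compatible with the last pick.
Sorted by end: (5,9)  (9,10)  (11,12)  (10,14)  (12,15)  (17,21)  (20,23)
take (5,9); take (9,10); take (11,12); take (12,15); take (17,21).
Selected: (5,9) (9,10) (11,12) (12,15) (17,21)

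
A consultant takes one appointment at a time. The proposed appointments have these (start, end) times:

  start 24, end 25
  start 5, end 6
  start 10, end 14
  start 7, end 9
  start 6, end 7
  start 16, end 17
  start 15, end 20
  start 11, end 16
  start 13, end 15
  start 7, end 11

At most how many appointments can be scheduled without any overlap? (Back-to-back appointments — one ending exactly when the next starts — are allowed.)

By end time: (5,6), (6,7), (7,9), (7,11), (10,14), (13,15), (11,16), (16,17), (15,20), (24,25).
Pick (5,6); next start ≥ 6 → (6,7); next start ≥ 7 → (7,9); next start ≥ 9 → (10,14); next start ≥ 14 → (16,17); next start ≥ 17 → (24,25).
Selected 6 appointments.

6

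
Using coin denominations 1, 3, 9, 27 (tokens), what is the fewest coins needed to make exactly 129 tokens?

129 − 4×27→21 − 2×9→3 − 1×3→0
Total coins = 4 + 2 + 1 = 7

7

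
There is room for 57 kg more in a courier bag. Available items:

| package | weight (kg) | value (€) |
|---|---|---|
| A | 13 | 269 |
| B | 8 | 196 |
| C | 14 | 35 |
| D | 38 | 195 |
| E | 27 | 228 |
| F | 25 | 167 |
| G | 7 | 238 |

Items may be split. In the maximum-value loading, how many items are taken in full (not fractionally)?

Sort by value per unit weight and fill in that order.
Ratios (sorted): G 34.00, B 24.50, A 20.69, E 8.44, F 6.68, D 5.13, C 2.50
take G (7 @ 238); take B (8 @ 196); take A (13 @ 269); take E (27 @ 228); take 2/25 of F → 13.36. Capacity used 57/57.
4 item(s) taken whole; one partial (take 2/25 of F).

4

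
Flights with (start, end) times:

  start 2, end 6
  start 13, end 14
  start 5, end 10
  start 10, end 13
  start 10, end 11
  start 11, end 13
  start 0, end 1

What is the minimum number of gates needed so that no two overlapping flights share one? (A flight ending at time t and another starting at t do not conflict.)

2

The answer is the maximum number of intervals overlapping at any instant.
Events (time:±→running): 0:+→1 1:-→0 2:+→1 5:+→2 … peak 2.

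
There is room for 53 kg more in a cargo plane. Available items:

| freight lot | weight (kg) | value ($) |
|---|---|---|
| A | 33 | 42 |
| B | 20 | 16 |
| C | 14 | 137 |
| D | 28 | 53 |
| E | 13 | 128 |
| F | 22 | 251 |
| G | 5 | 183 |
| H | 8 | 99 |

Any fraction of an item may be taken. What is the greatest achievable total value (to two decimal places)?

709.93

Order: G (183/5=36.60) > H (99/8=12.38) > F (251/22=11.41) > E (128/13=9.85) > C (137/14=9.79) > D (53/28=1.89) > A (42/33=1.27) > B (16/20=0.80)
Fill: take G (5 @ 183) → take H (8 @ 99) → take F (22 @ 251) → take E (13 @ 128) → take 5/14 of C → 48.93; 53/53 used.
Total value = 709.93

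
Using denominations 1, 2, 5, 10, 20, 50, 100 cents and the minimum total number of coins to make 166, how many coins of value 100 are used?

1

Greedy: take as many of the largest coin as possible, then repeat with the remainder.
166 − 1×100→66 − 1×50→16 − 1×10→6 − 1×5→1 − 1×1→0
Count of 100: 1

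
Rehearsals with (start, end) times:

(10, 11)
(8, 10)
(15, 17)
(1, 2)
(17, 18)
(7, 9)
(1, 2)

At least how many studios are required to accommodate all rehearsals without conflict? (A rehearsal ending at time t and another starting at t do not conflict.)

2

The answer is the maximum number of intervals overlapping at any instant.
Events (time:±→running): 1:+→1 1:+→2 … peak 2.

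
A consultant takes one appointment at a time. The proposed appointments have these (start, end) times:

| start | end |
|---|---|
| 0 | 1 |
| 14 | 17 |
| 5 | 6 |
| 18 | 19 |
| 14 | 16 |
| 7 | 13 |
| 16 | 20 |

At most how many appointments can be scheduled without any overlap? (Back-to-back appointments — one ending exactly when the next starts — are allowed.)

5

By end time: (0,1), (5,6), (7,13), (14,16), (14,17), (18,19), (16,20).
Pick (0,1); next start ≥ 1 → (5,6); next start ≥ 6 → (7,13); next start ≥ 13 → (14,16); next start ≥ 16 → (18,19).
Selected 5 appointments.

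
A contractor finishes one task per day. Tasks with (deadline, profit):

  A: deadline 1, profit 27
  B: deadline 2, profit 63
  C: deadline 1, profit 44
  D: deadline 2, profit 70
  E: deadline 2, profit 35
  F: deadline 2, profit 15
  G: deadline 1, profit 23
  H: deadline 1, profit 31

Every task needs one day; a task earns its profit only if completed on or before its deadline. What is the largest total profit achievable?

Profit order: D=70 B=63 C=44 E=35 H=31 A=27 G=23 F=15
Assign: D→slot 2, B→slot 1, C skipped, E skipped, H skipped, A skipped, G skipped, F skipped.
Slots: [1:B] [2:D]
Profit = 63 + 70 = 133

133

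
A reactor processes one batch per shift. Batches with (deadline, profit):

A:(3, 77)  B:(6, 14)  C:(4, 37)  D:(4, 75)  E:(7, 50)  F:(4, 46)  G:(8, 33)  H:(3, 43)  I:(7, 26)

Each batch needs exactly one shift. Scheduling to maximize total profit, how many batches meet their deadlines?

Take jobs in profit order; each goes to the latest open slot no later than its deadline.
Profit order: A=77 D=75 E=50 F=46 H=43 C=37 G=33 I=26 B=14
Assign: A→slot 3, D→slot 4, E→slot 7, F→slot 2, H→slot 1, C skipped, G→slot 8, I→slot 6, B→slot 5.
Slots: [1:H] [2:F] [3:A] [4:D] [5:B] [6:I] [7:E] [8:G]
8 of 9 scheduled.

8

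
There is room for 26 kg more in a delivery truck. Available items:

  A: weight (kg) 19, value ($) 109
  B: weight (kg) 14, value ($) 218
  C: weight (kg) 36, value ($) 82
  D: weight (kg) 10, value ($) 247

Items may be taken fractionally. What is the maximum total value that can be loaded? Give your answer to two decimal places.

Sort by value per unit weight and fill in that order.
Order: D (247/10=24.70) > B (218/14=15.57) > A (109/19=5.74) > C (82/36=2.28)
Fill: take D (10 @ 247) → take B (14 @ 218) → take 2/19 of A → 11.47; 26/26 used.
Total value = 476.47

476.47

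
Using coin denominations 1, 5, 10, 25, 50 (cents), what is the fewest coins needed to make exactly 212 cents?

212 = 4×50 + 1×10 + 2×1
Total coins = 4 + 1 + 2 = 7

7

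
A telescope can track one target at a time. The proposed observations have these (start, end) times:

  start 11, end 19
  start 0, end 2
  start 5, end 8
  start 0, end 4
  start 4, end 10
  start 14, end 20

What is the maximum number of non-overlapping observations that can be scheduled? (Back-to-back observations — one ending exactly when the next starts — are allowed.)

3

Greedy by earliest finish: after sorting by end time, pick each interval compatible with the last pick.
Sorted by end: (0,2)  (0,4)  (5,8)  (4,10)  (11,19)  (14,20)
take (0,2); skip (0,4); take (5,8); take (11,19).
Selected 3 observations.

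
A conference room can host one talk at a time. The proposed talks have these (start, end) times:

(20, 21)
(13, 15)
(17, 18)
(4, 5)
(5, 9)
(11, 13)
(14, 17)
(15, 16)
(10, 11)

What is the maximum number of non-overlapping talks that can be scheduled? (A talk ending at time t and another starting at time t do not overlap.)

Sorted by end: (4,5)  (5,9)  (10,11)  (11,13)  (13,15)  (15,16)  (14,17)  (17,18)  (20,21)
take (4,5); take (5,9); take (10,11); take (11,13); take (13,15); take (15,16); skip (14,17); take (17,18); take (20,21).
Selected 8 talks.

8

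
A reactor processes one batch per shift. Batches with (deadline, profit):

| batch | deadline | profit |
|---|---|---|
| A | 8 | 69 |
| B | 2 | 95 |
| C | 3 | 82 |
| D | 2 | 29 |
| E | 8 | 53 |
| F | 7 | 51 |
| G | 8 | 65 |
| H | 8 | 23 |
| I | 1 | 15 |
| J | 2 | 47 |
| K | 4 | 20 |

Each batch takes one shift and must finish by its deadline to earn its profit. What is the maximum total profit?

Profit order: B=95 C=82 A=69 G=65 E=53 F=51 J=47 D=29 H=23 K=20 I=15
Assign: B→slot 2, C→slot 3, A→slot 8, G→slot 7, E→slot 6, F→slot 5, J→slot 1, D skipped, H→slot 4, K skipped, I skipped.
Slots: [1:J] [2:B] [3:C] [4:H] [5:F] [6:E] [7:G] [8:A]
Profit = 47 + 95 + 82 + 23 + 51 + 53 + 65 + 69 = 485

485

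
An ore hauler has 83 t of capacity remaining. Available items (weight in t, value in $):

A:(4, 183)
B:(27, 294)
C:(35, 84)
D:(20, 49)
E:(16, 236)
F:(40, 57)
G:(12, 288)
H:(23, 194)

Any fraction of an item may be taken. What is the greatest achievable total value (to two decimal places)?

Greedy by value/weight ratio, highest first.
Ratios (sorted): A 45.75, G 24.00, E 14.75, B 10.89, H 8.43, D 2.45, C 2.40, F 1.43
take A (4 @ 183); take G (12 @ 288); take E (16 @ 236); take B (27 @ 294); take H (23 @ 194); take 1/20 of D → 2.45. Capacity used 83/83.
Total value = 1197.45

1197.45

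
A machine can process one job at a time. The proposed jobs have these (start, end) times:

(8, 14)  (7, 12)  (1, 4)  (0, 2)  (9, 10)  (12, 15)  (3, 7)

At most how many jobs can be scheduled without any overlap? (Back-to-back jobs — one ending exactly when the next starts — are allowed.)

4

Order by finish time; keep every interval that doesn't clash with the previous kept one.
By end time: (0,2), (1,4), (3,7), (9,10), (7,12), (8,14), (12,15).
Pick (0,2); next start ≥ 2 → (3,7); next start ≥ 7 → (9,10); next start ≥ 10 → (12,15).
Selected 4 jobs.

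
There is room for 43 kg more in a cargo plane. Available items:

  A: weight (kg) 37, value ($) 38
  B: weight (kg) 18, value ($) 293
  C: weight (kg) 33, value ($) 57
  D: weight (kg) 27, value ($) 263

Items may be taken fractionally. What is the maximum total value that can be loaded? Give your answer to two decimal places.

Order: B (293/18=16.28) > D (263/27=9.74) > C (57/33=1.73) > A (38/37=1.03)
Fill: take B (18 @ 293) → take 25/27 of D → 243.52; 43/43 used.
Total value = 536.52

536.52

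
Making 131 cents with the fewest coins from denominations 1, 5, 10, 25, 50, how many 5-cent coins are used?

1

131 − 2×50→31 − 1×25→6 − 1×5→1 − 1×1→0
Count of 5: 1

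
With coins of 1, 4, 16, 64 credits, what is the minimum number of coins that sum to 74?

5

74 − 1×64→10 − 2×4→2 − 2×1→0
Total coins = 1 + 2 + 2 = 5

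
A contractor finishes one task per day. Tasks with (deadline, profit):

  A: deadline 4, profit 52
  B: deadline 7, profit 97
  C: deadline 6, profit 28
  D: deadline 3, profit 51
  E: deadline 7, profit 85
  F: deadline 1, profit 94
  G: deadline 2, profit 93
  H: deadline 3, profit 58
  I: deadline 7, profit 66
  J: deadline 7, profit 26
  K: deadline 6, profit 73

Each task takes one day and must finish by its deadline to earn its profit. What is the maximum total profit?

Take jobs in profit order; each goes to the latest open slot no later than its deadline.
By profit: B(d7,97), F(d1,94), G(d2,93), E(d7,85), K(d6,73), I(d7,66), H(d3,58), A(d4,52), D(d3,51), C(d6,28), J(d7,26)
B→slot 7; F→slot 1; G→slot 2; E→slot 6; K→slot 5; I→slot 4; H→slot 3; A skipped; D skipped; C skipped; J skipped.
Profit = 94 + 93 + 58 + 66 + 73 + 85 + 97 = 566

566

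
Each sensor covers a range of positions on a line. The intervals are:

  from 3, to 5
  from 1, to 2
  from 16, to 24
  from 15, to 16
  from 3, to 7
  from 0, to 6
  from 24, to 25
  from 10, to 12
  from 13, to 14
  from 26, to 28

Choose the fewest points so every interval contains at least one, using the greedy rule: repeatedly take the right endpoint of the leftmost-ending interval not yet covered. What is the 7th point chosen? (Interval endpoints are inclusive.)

Sort by right endpoint; whenever an interval is uncovered, place a point at its right end.
Sorted: [1,2] [3,5] [0,6] [3,7] [10,12] [13,14] [15,16] [16,24] [24,25] [26,28]
{[1,2]} hit by 2; {[3,5],[0,6],[3,7]} hit by 5; {[10,12]} hit by 12; {[13,14]} hit by 14; {[15,16],[16,24]} hit by 16; {[24,25]} hit by 25; {[26,28]} hit by 28.
Points: 2, 5, 12, 14, 16, 25, 28 (7 total).

28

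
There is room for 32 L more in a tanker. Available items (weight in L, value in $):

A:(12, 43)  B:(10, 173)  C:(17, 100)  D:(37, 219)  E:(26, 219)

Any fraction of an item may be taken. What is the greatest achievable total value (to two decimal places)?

358.31

Greedy by value/weight ratio, highest first.
Order: B (173/10=17.30) > E (219/26=8.42) > D (219/37=5.92) > C (100/17=5.88) > A (43/12=3.58)
Fill: take B (10 @ 173) → take 22/26 of E → 185.31; 32/32 used.
Total value = 358.31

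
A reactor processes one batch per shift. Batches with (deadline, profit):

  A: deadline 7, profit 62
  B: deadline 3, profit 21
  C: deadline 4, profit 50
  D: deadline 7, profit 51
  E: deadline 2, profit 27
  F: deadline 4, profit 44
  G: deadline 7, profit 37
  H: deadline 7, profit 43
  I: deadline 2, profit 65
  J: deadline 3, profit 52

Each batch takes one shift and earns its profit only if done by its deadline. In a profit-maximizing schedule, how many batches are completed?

Profit order: I=65 A=62 J=52 D=51 C=50 F=44 H=43 G=37 E=27 B=21
Assign: I→slot 2, A→slot 7, J→slot 3, D→slot 6, C→slot 4, F→slot 1, H→slot 5, G skipped, E skipped, B skipped.
Slots: [1:F] [2:I] [3:J] [4:C] [5:H] [6:D] [7:A]
7 of 10 scheduled.

7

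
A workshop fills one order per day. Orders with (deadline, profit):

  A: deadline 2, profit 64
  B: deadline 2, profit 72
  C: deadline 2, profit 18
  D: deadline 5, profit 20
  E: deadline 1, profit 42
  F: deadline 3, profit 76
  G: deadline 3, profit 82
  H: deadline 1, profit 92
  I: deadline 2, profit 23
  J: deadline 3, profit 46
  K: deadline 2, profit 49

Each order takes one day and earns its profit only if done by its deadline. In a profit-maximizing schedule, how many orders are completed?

Take jobs in profit order; each goes to the latest open slot no later than its deadline.
By profit: H(d1,92), G(d3,82), F(d3,76), B(d2,72), A(d2,64), K(d2,49), J(d3,46), E(d1,42), I(d2,23), D(d5,20), C(d2,18)
H→slot 1; G→slot 3; F→slot 2; B skipped; A skipped; K skipped; J skipped; E skipped; I skipped; D→slot 5; C skipped.
4 of 11 scheduled.

4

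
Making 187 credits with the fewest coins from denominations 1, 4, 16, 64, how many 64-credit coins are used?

Use the largest denomination that fits, subtract, and repeat.
187 = 2×64 + 3×16 + 2×4 + 3×1
Count of 64: 2

2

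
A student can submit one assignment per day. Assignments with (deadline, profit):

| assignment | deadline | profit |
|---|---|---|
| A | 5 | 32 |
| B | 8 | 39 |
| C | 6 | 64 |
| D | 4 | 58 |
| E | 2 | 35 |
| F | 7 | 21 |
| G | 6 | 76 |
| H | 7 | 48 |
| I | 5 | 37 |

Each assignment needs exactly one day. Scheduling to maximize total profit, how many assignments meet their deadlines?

8

Take jobs in profit order; each goes to the latest open slot no later than its deadline.
By profit: G(d6,76), C(d6,64), D(d4,58), H(d7,48), B(d8,39), I(d5,37), E(d2,35), A(d5,32), F(d7,21)
G→slot 6; C→slot 5; D→slot 4; H→slot 7; B→slot 8; I→slot 3; E→slot 2; A→slot 1; F skipped.
8 of 9 scheduled.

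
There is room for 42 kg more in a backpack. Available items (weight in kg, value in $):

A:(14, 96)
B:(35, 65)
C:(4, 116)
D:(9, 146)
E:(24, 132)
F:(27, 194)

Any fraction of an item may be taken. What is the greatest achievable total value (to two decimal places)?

Order: C (116/4=29.00) > D (146/9=16.22) > F (194/27=7.19) > A (96/14=6.86) > E (132/24=5.50) > B (65/35=1.86)
Fill: take C (4 @ 116) → take D (9 @ 146) → take F (27 @ 194) → take 2/14 of A → 13.71; 42/42 used.
Total value = 469.71

469.71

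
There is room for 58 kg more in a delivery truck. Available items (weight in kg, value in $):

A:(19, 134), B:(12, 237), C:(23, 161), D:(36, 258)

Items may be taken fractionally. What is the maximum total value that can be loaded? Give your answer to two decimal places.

Sort by value per unit weight and fill in that order.
Ratios (sorted): B 19.75, D 7.17, A 7.05, C 7.00
take B (12 @ 237); take D (36 @ 258); take 10/19 of A → 70.53. Capacity used 58/58.
Total value = 565.53

565.53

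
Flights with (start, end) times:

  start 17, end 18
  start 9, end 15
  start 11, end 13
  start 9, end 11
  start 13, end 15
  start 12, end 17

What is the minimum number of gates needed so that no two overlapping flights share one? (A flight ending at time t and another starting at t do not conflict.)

3

The answer is the maximum number of intervals overlapping at any instant.
starts: [9, 9, 11, 12, 13, 17]
ends:   [11, 13, 15, 15, 17, 18]
s9→1 s9→2 e11→1 s11→2 s12→3  — peak 3.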